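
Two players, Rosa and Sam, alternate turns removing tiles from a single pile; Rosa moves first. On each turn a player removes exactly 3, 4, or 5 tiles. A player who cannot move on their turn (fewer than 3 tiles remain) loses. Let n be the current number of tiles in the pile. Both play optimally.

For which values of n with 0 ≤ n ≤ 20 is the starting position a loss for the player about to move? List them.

0, 1, 2, 8, 9, 10, 16, 17, 18

Classify positions by backward induction: terminal positions (no move available) are L. From any other position, the mover wins iff some move reaches an L.
n=0: no move → L
n=1: no move → L
n=2: no move → L
n=3: W (go to 0, an L position)
n=4: W (go to 1, an L position)
n=5: W (go to 2, an L position)
n=6: W (go to 2, an L position)
n=7: W (go to 2, an L position)
n=8: L (options 5(W), 4(W), 3(W) are all W)
n=9: L (options 6(W), 5(W), 4(W) are all W)
n=10: L (options 7(W), 6(W), 5(W) are all W)
n=11: W (go to 8, an L position)
n=12: W (go to 9, an L position)
n=13: W (go to 10, an L position)
n=14: W (go to 10, an L position)
n=15: W (go to 10, an L position)
n=16: L (options 13(W), 12(W), 11(W) are all W)
n=17: L (options 14(W), 13(W), 12(W) are all W)
n=18: L (options 15(W), 14(W), 13(W) are all W)
n=19: W (go to 16, an L position)
n=20: W (go to 17, an L position)
Reading off the rows marked L gives the requested list; there are 9 such values of n.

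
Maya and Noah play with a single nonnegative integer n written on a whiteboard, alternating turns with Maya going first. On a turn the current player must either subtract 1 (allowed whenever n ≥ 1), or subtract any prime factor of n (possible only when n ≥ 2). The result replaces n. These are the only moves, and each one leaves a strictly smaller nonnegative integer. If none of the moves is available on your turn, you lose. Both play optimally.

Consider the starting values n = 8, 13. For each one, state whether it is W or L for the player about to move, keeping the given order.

8: L, 13: W

Compute win/loss labels from the base case upward. A position with no move is L. Any other position is W if it can reach an L in one move, else L.
n=0: no move → L
n=1: →0(L), so W
n=2: →0(L), so W
n=3: →0(L), so W
n=4: →2(W), 3(W) — all W, so L
n=5: →0(L), so W
n=6: →4(L), so W
n=7: →0(L), so W
n=8: →6(W), 7(W) — all W, so L
n=9: →8(L), so W
n=10: →8(L), so W
n=11: →0(L), so W
n=12: →9(W), 10(W), 11(W) — all W, so L
n=13: →0(L), so W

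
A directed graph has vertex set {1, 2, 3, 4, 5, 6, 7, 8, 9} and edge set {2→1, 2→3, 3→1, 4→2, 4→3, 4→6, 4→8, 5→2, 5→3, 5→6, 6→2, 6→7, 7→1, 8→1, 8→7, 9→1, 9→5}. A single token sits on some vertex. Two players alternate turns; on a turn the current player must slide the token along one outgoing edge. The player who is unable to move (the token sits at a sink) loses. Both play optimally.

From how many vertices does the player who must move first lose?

2

Work bottom-up. With no move the player to move loses. Otherwise the position is W if at least one move leads to an L position for the opponent, and L if every move leads to a W.
Every edge goes from a vertex to one that appears earlier in the order 1, 7, 3, 2, 8, 6, 5, 4, 9, so processing vertices in that order labels each vertex after all of its successors.
1: no outgoing edge → L
7: →1(L), so W
3: →1(L), so W
2: →1(L), so W
8: →1(L), so W
6: →2(W), 7(W) — all W, so L
5: →6(L), so W
4: →6(L), so W
9: →1(L), so W
The L vertices are 1, 6; that is 2 in all.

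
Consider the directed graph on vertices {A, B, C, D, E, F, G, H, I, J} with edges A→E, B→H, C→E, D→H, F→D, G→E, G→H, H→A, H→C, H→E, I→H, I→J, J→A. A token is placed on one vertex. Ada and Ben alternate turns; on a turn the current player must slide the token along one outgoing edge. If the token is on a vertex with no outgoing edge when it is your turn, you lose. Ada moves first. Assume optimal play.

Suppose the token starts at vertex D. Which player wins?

Compute win/loss labels from the base case upward. A position with no move is L. Any other position is W if it can reach an L in one move, else L.
Every edge goes from a vertex to one that appears earlier in the order E, C, A, J, H, I, D, F, B, G, so processing vertices in that order labels each vertex after all of its successors.
E: no outgoing edge → L
C: can move to E, which is L ⇒ W
A: can move to E, which is L ⇒ W
J: the only move is to A(W), a W ⇒ L
H: can move to E, which is L ⇒ W
I: can move to J, which is L ⇒ W
D: the only move is to H(W), a W ⇒ L
F: can move to D, which is L ⇒ W
B: the only move is to H(W), a W ⇒ L
G: can move to E, which is L ⇒ W
Every move from D reaches a W position, so the mover loses.

Ben wins.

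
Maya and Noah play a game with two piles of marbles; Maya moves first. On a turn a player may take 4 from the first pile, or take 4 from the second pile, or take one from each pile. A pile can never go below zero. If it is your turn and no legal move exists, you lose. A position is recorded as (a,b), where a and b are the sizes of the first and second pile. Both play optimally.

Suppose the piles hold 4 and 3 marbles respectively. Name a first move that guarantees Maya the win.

Move to (0,3).

Positions with no move are L. A position that does have a move is losing for the player to move precisely when every available move leads to a winning position for the opponent. Fill in the labels:
No move ever increases a pile, so every position that can arise here has a ≤ 4 and b ≤ 3; it is enough to label the cells with 0 ≤ a ≤ 4 and 0 ≤ b ≤ 3.
Every move lowers a or b (never raises either), so fill the grid row by row in increasing a, and left to right within a row: each cell's successors are then already labelled.
      b=0  b=1  b=2  b=3
a=0:    L    L    L    L
a=1:    L    W    W    W
a=2:    L    W    L    L
a=3:    L    W    L    W
a=4:    W    W    W    W
Cells with no legal move (terminal, hence L): (0,0), (0,1), (0,2), (0,3), (1,0), (2,0), (3,0).
The remaining L cells, each justified by listing all of its moves:
(2,2): only reaches (1,1)(W), which is W → L
(2,3): only reaches (1,2)(W), which is W → L
(3,2): only reaches (2,1)(W), which is W → L
Every other cell has at least one move into one of the L cells above, so it is W.
From (4,3), the L positions reachable in one move are: (0,3), (3,2). Any move reaching one of these is winning.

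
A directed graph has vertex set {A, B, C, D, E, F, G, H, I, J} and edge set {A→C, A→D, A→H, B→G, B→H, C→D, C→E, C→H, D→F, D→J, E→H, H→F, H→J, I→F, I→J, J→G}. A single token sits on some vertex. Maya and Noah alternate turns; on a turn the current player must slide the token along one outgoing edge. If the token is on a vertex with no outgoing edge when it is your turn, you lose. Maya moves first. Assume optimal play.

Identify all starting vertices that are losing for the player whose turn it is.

Positions with no move are L. A position that does have a move is losing for the player to move precisely when every available move leads to a winning position for the opponent. Fill in the labels:
Every edge goes from a vertex to one that appears earlier in the order F, G, J, I, H, D, B, E, C, A, so processing vertices in that order labels each vertex after all of its successors.
F: no outgoing edge → L
G: no outgoing edge → L
J: can move to G, which is L ⇒ W
I: can move to F, which is L ⇒ W
H: can move to F, which is L ⇒ W
D: can move to F, which is L ⇒ W
B: can move to G, which is L ⇒ W
E: the only move is to H(W), a W ⇒ L
C: can move to E, which is L ⇒ W
A: moves to C(W), D(W), H(W); every one is W ⇒ L
The losing starting vertices are exactly the entries labelled L in this table (4 of them).

A, E, F, G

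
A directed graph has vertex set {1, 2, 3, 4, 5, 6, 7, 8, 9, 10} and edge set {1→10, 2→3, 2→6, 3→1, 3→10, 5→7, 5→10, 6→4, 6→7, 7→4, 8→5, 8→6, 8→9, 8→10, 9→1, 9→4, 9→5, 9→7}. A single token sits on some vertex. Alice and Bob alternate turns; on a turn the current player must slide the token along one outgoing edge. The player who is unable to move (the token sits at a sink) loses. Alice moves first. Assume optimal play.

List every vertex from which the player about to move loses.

Use the standard recursion: the mover loses at a terminal position; elsewhere, the mover wins exactly when some move hands the opponent an L position.
Every edge goes from a vertex to one that appears earlier in the order 4, 10, 7, 6, 5, 1, 9, 3, 2, 8, so processing vertices in that order labels each vertex after all of its successors.
4: no outgoing edge → L
10: no outgoing edge → L
7: can move to 4, which is L ⇒ W
6: can move to 4, which is L ⇒ W
5: can move to 10, which is L ⇒ W
1: can move to 10, which is L ⇒ W
9: can move to 4, which is L ⇒ W
3: can move to 10, which is L ⇒ W
2: moves to 3(W), 6(W); every one is W ⇒ L
8: can move to 10, which is L ⇒ W
The losing starting vertices are exactly the entries labelled L in this table (3 of them).

2, 4, 10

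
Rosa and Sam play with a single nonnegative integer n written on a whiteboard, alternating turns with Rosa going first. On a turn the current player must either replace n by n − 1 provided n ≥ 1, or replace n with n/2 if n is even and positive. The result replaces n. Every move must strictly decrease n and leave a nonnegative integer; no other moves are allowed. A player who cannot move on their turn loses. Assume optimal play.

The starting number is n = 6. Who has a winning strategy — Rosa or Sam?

Rosa wins.

Classify positions by backward induction: terminal positions (no move available) are L. From any other position, the mover wins iff some move reaches an L.
n=0: no move → L
n=1: W (go to 0, an L position)
n=2: L (sole option 1(W) is W)
n=3: W (go to 2, an L position)
n=4: W (go to 2, an L position)
n=5: L (sole option 4(W) is W)
n=6: W (go to 5, an L position)
From 6 Rosa can move to 5, reaching an L position.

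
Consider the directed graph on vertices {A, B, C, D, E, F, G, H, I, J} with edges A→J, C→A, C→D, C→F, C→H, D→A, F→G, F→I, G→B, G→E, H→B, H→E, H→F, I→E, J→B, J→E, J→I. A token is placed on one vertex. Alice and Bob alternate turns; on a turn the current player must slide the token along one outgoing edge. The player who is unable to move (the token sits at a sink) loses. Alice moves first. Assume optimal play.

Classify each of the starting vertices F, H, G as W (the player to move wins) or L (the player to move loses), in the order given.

Build the W/L table. Terminal = L. A non-terminal position is W if it has a move to some L; otherwise it is L.
Every edge goes from a vertex to one that appears earlier in the order B, E, I, J, G, F, A, D, H, C, so processing vertices in that order labels each vertex after all of its successors.
B: no outgoing edge → L
E: no outgoing edge → L
I: W (go to E, an L position)
J: W (go to E, an L position)
G: W (go to E, an L position)
F: L (options G(W), I(W) are all W)
A: L (sole option J(W) is W)
D: W (go to A, an L position)
H: W (go to F, an L position)
C: W (go to A, an L position)

F: L, H: W, G: W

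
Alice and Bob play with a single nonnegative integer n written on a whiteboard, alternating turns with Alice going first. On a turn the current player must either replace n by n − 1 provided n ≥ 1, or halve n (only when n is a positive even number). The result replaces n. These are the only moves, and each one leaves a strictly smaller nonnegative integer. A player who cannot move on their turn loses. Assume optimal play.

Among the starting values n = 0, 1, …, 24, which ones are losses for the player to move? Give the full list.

0, 2, 5, 7, 9, 11, 13, 15, 17, 19, 21, 23

Label each position W (a win for the player to move) or L (a loss). A position with no legal move is L; any other position is W exactly when some move reaches an L, and L when every move reaches a W.
n=0: no move → L
n=1: →0(L), so W
n=2: →1(W) only, which is W, so L
n=3: →2(L), so W
n=4: →2(L), so W
n=5: →4(W) only, which is W, so L
n=6: →5(L), so W
n=7: →6(W) only, which is W, so L
n=8: →7(L), so W
n=9: →8(W) only, which is W, so L
n=10: →5(L), so W
n=11: →10(W) only, which is W, so L
n=12: →11(L), so W
n=13: →12(W) only, which is W, so L
n=14: →7(L), so W
n=15: →14(W) only, which is W, so L
n=16: →15(L), so W
n=17: →16(W) only, which is W, so L
n=18: →9(L), so W
n=19: →18(W) only, which is W, so L
n=20: →19(L), so W
n=21: →20(W) only, which is W, so L
n=22: →11(L), so W
n=23: →22(W) only, which is W, so L
n=24: →23(L), so W
Reading off the rows marked L gives the requested list; there are 12 such values of n.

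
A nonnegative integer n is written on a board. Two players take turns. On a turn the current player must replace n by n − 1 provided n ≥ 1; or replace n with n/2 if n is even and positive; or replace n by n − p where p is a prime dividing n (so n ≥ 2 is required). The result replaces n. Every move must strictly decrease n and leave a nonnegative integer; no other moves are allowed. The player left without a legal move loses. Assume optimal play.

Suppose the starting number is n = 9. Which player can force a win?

Classify positions by backward induction: terminal positions (no move available) are L. From any other position, the mover wins iff some move reaches an L.
n=0: no move → L
n=1: can move to 0, which is L ⇒ W
n=2: can move to 0, which is L ⇒ W
n=3: can move to 0, which is L ⇒ W
n=4: moves to 2(W), 3(W); every one is W ⇒ L
n=5: can move to 0, which is L ⇒ W
n=6: can move to 4, which is L ⇒ W
n=7: can move to 0, which is L ⇒ W
n=8: can move to 4, which is L ⇒ W
n=9: moves to 6(W), 8(W); every one is W ⇒ L
The starting position 9 is L: whatever the player to move does, the opponent receives a W position.

The second player wins.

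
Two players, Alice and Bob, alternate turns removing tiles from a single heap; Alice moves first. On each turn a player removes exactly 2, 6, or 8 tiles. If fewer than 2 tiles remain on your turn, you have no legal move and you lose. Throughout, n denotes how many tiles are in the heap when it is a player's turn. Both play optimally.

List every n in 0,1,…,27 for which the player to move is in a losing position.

Work bottom-up. With no move the player to move loses. Otherwise the position is W if at least one move leads to an L position for the opponent, and L if every move leads to a W.
n=0: no move → L
n=1: no move → L
n=2: can move to 0, which is L ⇒ W
n=3: can move to 1, which is L ⇒ W
n=4: the only move is to 2(W), a W ⇒ L
n=5: the only move is to 3(W), a W ⇒ L
n=6: can move to 4, which is L ⇒ W
n=7: can move to 5, which is L ⇒ W
n=8: can move to 0, which is L ⇒ W
n=9: can move to 1, which is L ⇒ W
n=10: can move to 4, which is L ⇒ W
n=11: can move to 5, which is L ⇒ W
n=12: can move to 4, which is L ⇒ W
n=13: can move to 5, which is L ⇒ W
n=14: moves to 12(W), 8(W), 6(W); every one is W ⇒ L
n=15: moves to 13(W), 9(W), 7(W); every one is W ⇒ L
n=16: can move to 14, which is L ⇒ W
n=17: can move to 15, which is L ⇒ W
n=18: moves to 16(W), 12(W), 10(W); every one is W ⇒ L
n=19: moves to 17(W), 13(W), 11(W); every one is W ⇒ L
n=20: can move to 18, which is L ⇒ W
n=21: can move to 19, which is L ⇒ W
n=22: can move to 14, which is L ⇒ W
n=23: can move to 15, which is L ⇒ W
n=24: can move to 18, which is L ⇒ W
n=25: can move to 19, which is L ⇒ W
n=26: can move to 18, which is L ⇒ W
n=27: can move to 19, which is L ⇒ W
Reading off the rows marked L gives the requested list; there are 8 such values of n.

0, 1, 4, 5, 14, 15, 18, 19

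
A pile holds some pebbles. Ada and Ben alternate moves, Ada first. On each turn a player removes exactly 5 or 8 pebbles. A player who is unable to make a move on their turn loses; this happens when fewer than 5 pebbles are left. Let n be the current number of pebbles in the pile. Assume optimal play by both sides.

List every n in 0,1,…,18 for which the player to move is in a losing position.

Positions with no move are L. A position that does have a move is losing for the player to move precisely when every available move leads to a winning position for the opponent. Fill in the labels:
n=0: no move → L
n=1: no move → L
n=2: no move → L
n=3: no move → L
n=4: no move → L
n=5: reaches L-position 0 → W
n=6: reaches L-position 1 → W
n=7: reaches L-position 2 → W
n=8: reaches L-position 3 → W
n=9: reaches L-position 4 → W
n=10: reaches L-position 2 → W
n=11: reaches L-position 3 → W
n=12: reaches L-position 4 → W
n=13: only reaches 8(W), 5(W), all W → L
n=14: only reaches 9(W), 6(W), all W → L
n=15: only reaches 10(W), 7(W), all W → L
n=16: only reaches 11(W), 8(W), all W → L
n=17: only reaches 12(W), 9(W), all W → L
n=18: reaches L-position 13 → W
Reading off the rows marked L gives the requested list; there are 10 such values of n.

0, 1, 2, 3, 4, 13, 14, 15, 16, 17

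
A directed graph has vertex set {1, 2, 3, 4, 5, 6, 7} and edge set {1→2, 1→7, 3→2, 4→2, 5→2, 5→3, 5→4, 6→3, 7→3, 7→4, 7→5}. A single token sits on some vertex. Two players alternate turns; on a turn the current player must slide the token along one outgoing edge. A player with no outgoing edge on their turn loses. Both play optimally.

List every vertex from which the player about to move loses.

Use the standard recursion: the mover loses at a terminal position; elsewhere, the mover wins exactly when some move hands the opponent an L position.
Every edge goes from a vertex to one that appears earlier in the order 2, 4, 3, 5, 7, 1, 6, so processing vertices in that order labels each vertex after all of its successors.
2: no outgoing edge → L
4: reaches L-position 2 → W
3: reaches L-position 2 → W
5: reaches L-position 2 → W
7: only reaches 5(W), 3(W), 4(W), all W → L
1: reaches L-position 7 → W
6: only reaches 3(W), which is W → L
Reading off the rows marked L gives the requested list; there are 3 such vertices.

2, 6, 7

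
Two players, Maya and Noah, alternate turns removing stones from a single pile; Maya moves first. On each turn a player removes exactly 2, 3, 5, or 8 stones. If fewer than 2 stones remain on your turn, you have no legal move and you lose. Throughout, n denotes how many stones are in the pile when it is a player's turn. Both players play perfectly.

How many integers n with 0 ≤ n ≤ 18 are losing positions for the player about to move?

6

Label each position W (a win for the player to move) or L (a loss). A position with no legal move is L; any other position is W exactly when some move reaches an L, and L when every move reaches a W.
n=0: no move → L
n=1: no move → L
n=2: →0(L), so W
n=3: →1(L), so W
n=4: →1(L), so W
n=5: →0(L), so W
n=6: →1(L), so W
n=7: →5(W), 4(W), 2(W) — all W, so L
n=8: →0(L), so W
n=9: →7(L), so W
n=10: →7(L), so W
n=11: →9(W), 8(W), 6(W), 3(W) — all W, so L
n=12: →7(L), so W
n=13: →11(L), so W
n=14: →11(L), so W
n=15: →7(L), so W
n=16: →11(L), so W
n=17: →15(W), 14(W), 12(W), 9(W) — all W, so L
n=18: →16(W), 15(W), 13(W), 10(W) — all W, so L
L entries with 0 ≤ n ≤ 18: n = 0, 1, 7, 11, 17, 18; that makes 6.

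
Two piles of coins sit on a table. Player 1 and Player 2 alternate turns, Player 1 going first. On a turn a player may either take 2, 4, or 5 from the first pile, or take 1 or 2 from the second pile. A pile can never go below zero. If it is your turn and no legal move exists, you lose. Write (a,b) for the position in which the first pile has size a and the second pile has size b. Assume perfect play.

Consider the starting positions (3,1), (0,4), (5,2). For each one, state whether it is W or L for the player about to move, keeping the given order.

(3,1): L, (0,4): W, (5,2): L

Label each position W (a win for the player to move) or L (a loss). A position with no legal move is L; any other position is W exactly when some move reaches an L, and L when every move reaches a W.
No move ever increases a pile, so every position that can arise here has a ≤ 5 and b ≤ 4; it is enough to label the cells with 0 ≤ a ≤ 5 and 0 ≤ b ≤ 4.
Every move lowers a or b (never raises either), so fill the grid row by row in increasing a, and left to right within a row: each cell's successors are then already labelled.
      b=0  b=1  b=2  b=3  b=4
a=0:    L    W    W    L    W
a=1:    L    W    W    L    W
a=2:    W    L    W    W    L
a=3:    W    L    W    W    L
a=4:    W    W    L    W    W
a=5:    W    W    L    W    W
Cells with no legal move (terminal, hence L): (0,0), (1,0).
The remaining L cells, each justified by listing all of its moves:
(0,3): L (options (0,2)(W), (0,1)(W) are all W)
(1,3): L (options (1,2)(W), (1,1)(W) are all W)
(2,1): L (options (0,1)(W), (2,0)(W) are all W)
(2,4): L (options (0,4)(W), (2,3)(W), (2,2)(W) are all W)
(3,1): L (options (1,1)(W), (3,0)(W) are all W)
(3,4): L (options (1,4)(W), (3,3)(W), (3,2)(W) are all W)
(4,2): L (options (2,2)(W), (0,2)(W), (4,1)(W), (4,0)(W) are all W)
(5,2): L (options (3,2)(W), (1,2)(W), (0,2)(W), (5,1)(W), (5,0)(W) are all W)
Every other cell has at least one move into one of the L cells above, so it is W.
(3,1): one of the L cells justified above, so L
(0,4): the move to (0,3) reaches an L cell, so W
(5,2): one of the L cells justified above, so L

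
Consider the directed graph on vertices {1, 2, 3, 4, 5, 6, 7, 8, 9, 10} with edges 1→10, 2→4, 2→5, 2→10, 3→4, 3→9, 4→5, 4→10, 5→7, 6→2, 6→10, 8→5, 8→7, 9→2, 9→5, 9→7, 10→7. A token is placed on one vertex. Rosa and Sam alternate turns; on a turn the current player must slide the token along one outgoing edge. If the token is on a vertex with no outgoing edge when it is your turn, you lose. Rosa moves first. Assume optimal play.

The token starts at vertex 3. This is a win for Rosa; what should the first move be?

Move to 4.

Work bottom-up. With no move the player to move loses. Otherwise the position is W if at least one move leads to an L position for the opponent, and L if every move leads to a W.
Every edge goes from a vertex to one that appears earlier in the order 7, 5, 10, 4, 1, 2, 9, 3, 8, 6, so processing vertices in that order labels each vertex after all of its successors.
7: no outgoing edge → L
5: →7(L), so W
10: →7(L), so W
4: →10(W), 5(W) — all W, so L
1: →10(W) only, which is W, so L
2: →4(L), so W
9: →7(L), so W
3: →4(L), so W
8: →7(L), so W
6: →2(W), 10(W) — all W, so L
From 3, the L positions reachable in one move are: 4.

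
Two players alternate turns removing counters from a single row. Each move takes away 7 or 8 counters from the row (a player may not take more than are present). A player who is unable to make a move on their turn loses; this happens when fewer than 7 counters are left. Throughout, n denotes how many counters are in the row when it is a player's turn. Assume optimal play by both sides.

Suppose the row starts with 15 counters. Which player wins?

The second player wins.

Compute win/loss labels from the base case upward. A position with no move is L. Any other position is W if it can reach an L in one move, else L.
n=0: no move → L
n=1: no move → L
n=2: no move → L
n=3: no move → L
n=4: no move → L
n=5: no move → L
n=6: no move → L
n=7: W (go to 0, an L position)
n=8: W (go to 1, an L position)
n=9: W (go to 2, an L position)
n=10: W (go to 3, an L position)
n=11: W (go to 4, an L position)
n=12: W (go to 5, an L position)
n=13: W (go to 6, an L position)
n=14: W (go to 6, an L position)
n=15: L (options 8(W), 7(W) are all W)
The starting position 15 is L: whatever the player to move does, the opponent receives a W position.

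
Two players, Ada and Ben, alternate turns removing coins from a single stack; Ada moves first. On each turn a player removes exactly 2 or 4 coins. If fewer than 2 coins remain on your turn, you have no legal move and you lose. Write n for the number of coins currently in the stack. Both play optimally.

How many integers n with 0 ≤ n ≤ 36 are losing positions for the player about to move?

Classify positions by backward induction: terminal positions (no move available) are L. From any other position, the mover wins iff some move reaches an L.
n=0: no move → L
n=1: no move → L
n=2: can move to 0, which is L ⇒ W
n=3: can move to 1, which is L ⇒ W
n=4: can move to 0, which is L ⇒ W
n=5: can move to 1, which is L ⇒ W
n=6: moves to 4(W), 2(W); every one is W ⇒ L
n=7: moves to 5(W), 3(W); every one is W ⇒ L
n=8: can move to 6, which is L ⇒ W
n=9: can move to 7, which is L ⇒ W
n=10: can move to 6, which is L ⇒ W
n=11: can move to 7, which is L ⇒ W
n=12: moves to 10(W), 8(W); every one is W ⇒ L
n=13: moves to 11(W), 9(W); every one is W ⇒ L
n=14: can move to 12, which is L ⇒ W
n=15: can move to 13, which is L ⇒ W
n=16: can move to 12, which is L ⇒ W
n=17: can move to 13, which is L ⇒ W
n=18: moves to 16(W), 14(W); every one is W ⇒ L
n=19: moves to 17(W), 15(W); every one is W ⇒ L
n=20: can move to 18, which is L ⇒ W
n=21: can move to 19, which is L ⇒ W
n=22: can move to 18, which is L ⇒ W
n=23: can move to 19, which is L ⇒ W
n=24: moves to 22(W), 20(W); every one is W ⇒ L
n=25: moves to 23(W), 21(W); every one is W ⇒ L
n=26: can move to 24, which is L ⇒ W
n=27: can move to 25, which is L ⇒ W
n=28: can move to 24, which is L ⇒ W
n=29: can move to 25, which is L ⇒ W
n=30: moves to 28(W), 26(W); every one is W ⇒ L
n=31: moves to 29(W), 27(W); every one is W ⇒ L
n=32: can move to 30, which is L ⇒ W
n=33: can move to 31, which is L ⇒ W
n=34: can move to 30, which is L ⇒ W
n=35: can move to 31, which is L ⇒ W
n=36: moves to 34(W), 32(W); every one is W ⇒ L
L entries with 0 ≤ n ≤ 36: n = 0, 1, 6, 7, 12, 13, 18, 19, 24, 25, 30, 31, 36; that makes 13.

13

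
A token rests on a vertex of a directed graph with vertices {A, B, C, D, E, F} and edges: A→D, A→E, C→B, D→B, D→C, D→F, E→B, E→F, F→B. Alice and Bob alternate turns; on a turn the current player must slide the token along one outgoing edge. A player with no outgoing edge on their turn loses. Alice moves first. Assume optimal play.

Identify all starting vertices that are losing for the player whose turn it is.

A, B

Use the standard recursion: the mover loses at a terminal position; elsewhere, the mover wins exactly when some move hands the opponent an L position.
Every edge goes from a vertex to one that appears earlier in the order B, F, E, C, D, A, so processing vertices in that order labels each vertex after all of its successors.
B: no outgoing edge → L
F: reaches L-position B → W
E: reaches L-position B → W
C: reaches L-position B → W
D: reaches L-position B → W
A: only reaches D(W), E(W), all W → L
The losing starting vertices are exactly the entries labelled L in this table (2 of them).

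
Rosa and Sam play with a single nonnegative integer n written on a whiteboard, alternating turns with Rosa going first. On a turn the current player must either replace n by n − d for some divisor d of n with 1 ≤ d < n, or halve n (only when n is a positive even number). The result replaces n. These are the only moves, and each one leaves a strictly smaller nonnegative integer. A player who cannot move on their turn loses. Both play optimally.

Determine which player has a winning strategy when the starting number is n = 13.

Build the W/L table. Terminal = L. A non-terminal position is W if it has a move to some L; otherwise it is L.
n=0: no move → L
n=1: no move → L
n=2: reaches L-position 1 → W
n=3: only reaches 2(W), which is W → L
n=4: reaches L-position 3 → W
n=5: only reaches 4(W), which is W → L
n=6: reaches L-position 3 → W
n=7: only reaches 6(W), which is W → L
n=8: reaches L-position 7 → W
n=9: only reaches 6(W), 8(W), all W → L
n=10: reaches L-position 5 → W
n=11: only reaches 10(W), which is W → L
n=12: reaches L-position 9 → W
n=13: only reaches 12(W), which is W → L
Every move from 13 reaches a W position, so the mover loses.

Sam wins.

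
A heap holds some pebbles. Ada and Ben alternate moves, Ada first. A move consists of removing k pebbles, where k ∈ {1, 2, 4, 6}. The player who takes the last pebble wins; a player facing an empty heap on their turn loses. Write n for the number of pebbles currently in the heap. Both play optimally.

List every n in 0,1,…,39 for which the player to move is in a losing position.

Label each position W (a win for the player to move) or L (a loss). A position with no legal move is L; any other position is W exactly when some move reaches an L, and L when every move reaches a W.
n=0: no move → L
n=1: reaches L-position 0 → W
n=2: reaches L-position 0 → W
n=3: only reaches 2(W), 1(W), all W → L
n=4: reaches L-position 3 → W
n=5: reaches L-position 3 → W
n=6: reaches L-position 0 → W
n=7: reaches L-position 3 → W
n=8: only reaches 7(W), 6(W), 4(W), 2(W), all W → L
n=9: reaches L-position 8 → W
n=10: reaches L-position 8 → W
n=11: only reaches 10(W), 9(W), 7(W), 5(W), all W → L
n=12: reaches L-position 11 → W
n=13: reaches L-position 11 → W
n=14: reaches L-position 8 → W
n=15: reaches L-position 11 → W
n=16: only reaches 15(W), 14(W), 12(W), 10(W), all W → L
n=17: reaches L-position 16 → W
n=18: reaches L-position 16 → W
n=19: only reaches 18(W), 17(W), 15(W), 13(W), all W → L
n=20: reaches L-position 19 → W
n=21: reaches L-position 19 → W
n=22: reaches L-position 16 → W
n=23: reaches L-position 19 → W
n=24: only reaches 23(W), 22(W), 20(W), 18(W), all W → L
n=25: reaches L-position 24 → W
n=26: reaches L-position 24 → W
n=27: only reaches 26(W), 25(W), 23(W), 21(W), all W → L
n=28: reaches L-position 27 → W
n=29: reaches L-position 27 → W
n=30: reaches L-position 24 → W
n=31: reaches L-position 27 → W
n=32: only reaches 31(W), 30(W), 28(W), 26(W), all W → L
n=33: reaches L-position 32 → W
n=34: reaches L-position 32 → W
n=35: only reaches 34(W), 33(W), 31(W), 29(W), all W → L
n=36: reaches L-position 35 → W
n=37: reaches L-position 35 → W
n=38: reaches L-position 32 → W
n=39: reaches L-position 35 → W
Reading off the rows marked L gives the requested list; there are 10 such values of n.

0, 3, 8, 11, 16, 19, 24, 27, 32, 35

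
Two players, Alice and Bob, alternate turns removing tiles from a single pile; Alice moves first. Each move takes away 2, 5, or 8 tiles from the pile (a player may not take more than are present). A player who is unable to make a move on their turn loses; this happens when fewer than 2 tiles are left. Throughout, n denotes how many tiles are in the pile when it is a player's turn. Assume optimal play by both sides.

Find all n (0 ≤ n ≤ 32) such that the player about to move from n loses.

0, 1, 4, 7, 10, 11, 14, 17, 20, 21, 24, 27, 30, 31

Build the W/L table. Terminal = L. A non-terminal position is W if it has a move to some L; otherwise it is L.
n=0: no move → L
n=1: no move → L
n=2: can move to 0, which is L ⇒ W
n=3: can move to 1, which is L ⇒ W
n=4: the only move is to 2(W), a W ⇒ L
n=5: can move to 0, which is L ⇒ W
n=6: can move to 4, which is L ⇒ W
n=7: moves to 5(W), 2(W); every one is W ⇒ L
n=8: can move to 0, which is L ⇒ W
n=9: can move to 7, which is L ⇒ W
n=10: moves to 8(W), 5(W), 2(W); every one is W ⇒ L
n=11: moves to 9(W), 6(W), 3(W); every one is W ⇒ L
n=12: can move to 10, which is L ⇒ W
n=13: can move to 11, which is L ⇒ W
n=14: moves to 12(W), 9(W), 6(W); every one is W ⇒ L
n=15: can move to 10, which is L ⇒ W
n=16: can move to 14, which is L ⇒ W
n=17: moves to 15(W), 12(W), 9(W); every one is W ⇒ L
n=18: can move to 10, which is L ⇒ W
n=19: can move to 17, which is L ⇒ W
n=20: moves to 18(W), 15(W), 12(W); every one is W ⇒ L
n=21: moves to 19(W), 16(W), 13(W); every one is W ⇒ L
n=22: can move to 20, which is L ⇒ W
n=23: can move to 21, which is L ⇒ W
n=24: moves to 22(W), 19(W), 16(W); every one is W ⇒ L
n=25: can move to 20, which is L ⇒ W
n=26: can move to 24, which is L ⇒ W
n=27: moves to 25(W), 22(W), 19(W); every one is W ⇒ L
n=28: can move to 20, which is L ⇒ W
n=29: can move to 27, which is L ⇒ W
n=30: moves to 28(W), 25(W), 22(W); every one is W ⇒ L
n=31: moves to 29(W), 26(W), 23(W); every one is W ⇒ L
n=32: can move to 30, which is L ⇒ W
Reading off the rows marked L gives the requested list; there are 14 such values of n.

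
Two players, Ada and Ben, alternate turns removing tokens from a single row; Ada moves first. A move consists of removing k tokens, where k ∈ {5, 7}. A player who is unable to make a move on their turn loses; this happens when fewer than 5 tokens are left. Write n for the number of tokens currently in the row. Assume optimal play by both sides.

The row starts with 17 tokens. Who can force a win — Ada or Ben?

Label each position W (a win for the player to move) or L (a loss). A position with no legal move is L; any other position is W exactly when some move reaches an L, and L when every move reaches a W.
n=0: no move → L
n=1: no move → L
n=2: no move → L
n=3: no move → L
n=4: no move → L
n=5: →0(L), so W
n=6: →1(L), so W
n=7: →2(L), so W
n=8: →3(L), so W
n=9: →4(L), so W
n=10: →3(L), so W
n=11: →4(L), so W
n=12: →7(W), 5(W) — all W, so L
n=13: →8(W), 6(W) — all W, so L
n=14: →9(W), 7(W) — all W, so L
n=15: →10(W), 8(W) — all W, so L
n=16: →11(W), 9(W) — all W, so L
n=17: →12(L), so W
From 17 Ada can remove 5, leaving 12, reaching an L position.

Ada wins.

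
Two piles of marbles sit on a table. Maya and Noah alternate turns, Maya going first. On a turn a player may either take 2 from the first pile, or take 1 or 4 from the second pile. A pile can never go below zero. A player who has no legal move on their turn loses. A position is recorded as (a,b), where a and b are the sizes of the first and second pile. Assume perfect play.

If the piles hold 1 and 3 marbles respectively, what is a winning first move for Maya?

Move to (1,2).

Positions with no move are L. A position that does have a move is losing for the player to move precisely when every available move leads to a winning position for the opponent. Fill in the labels:
No move ever increases a pile, so every position that can arise here has a ≤ 1 and b ≤ 3; it is enough to label the cells with 0 ≤ a ≤ 1 and 0 ≤ b ≤ 3.
Every move lowers a or b (never raises either), so fill the grid row by row in increasing a, and left to right within a row: each cell's successors are then already labelled.
      b=0  b=1  b=2  b=3
a=0:    L    W    L    W
a=1:    L    W    L    W
Cells with no legal move (terminal, hence L): (0,0), (1,0).
The remaining L cells, each justified by listing all of its moves:
(0,2): only reaches (0,1)(W), which is W → L
(1,2): only reaches (1,1)(W), which is W → L
Every other cell has at least one move into one of the L cells above, so it is W.
From (1,3), the L positions reachable in one move are: (1,2).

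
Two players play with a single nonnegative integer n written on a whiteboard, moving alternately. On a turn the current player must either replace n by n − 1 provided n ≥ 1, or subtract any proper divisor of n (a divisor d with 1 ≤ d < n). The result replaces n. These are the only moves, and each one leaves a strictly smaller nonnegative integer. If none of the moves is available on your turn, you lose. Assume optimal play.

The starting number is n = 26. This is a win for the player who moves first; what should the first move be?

Move to 13.

Compute win/loss labels from the base case upward. A position with no move is L. Any other position is W if it can reach an L in one move, else L.
n=0: no move → L
n=1: W (go to 0, an L position)
n=2: L (sole option 1(W) is W)
n=3: W (go to 2, an L position)
n=4: W (go to 2, an L position)
n=5: L (sole option 4(W) is W)
n=6: W (go to 5, an L position)
n=7: L (sole option 6(W) is W)
n=8: W (go to 7, an L position)
n=9: L (options 6(W), 8(W) are all W)
n=10: W (go to 5, an L position)
n=11: L (sole option 10(W) is W)
n=12: W (go to 9, an L position)
n=13: L (sole option 12(W) is W)
n=14: W (go to 7, an L position)
n=15: L (options 10(W), 12(W), 14(W) are all W)
n=16: W (go to 15, an L position)
n=17: L (sole option 16(W) is W)
n=18: W (go to 9, an L position)
n=19: L (sole option 18(W) is W)
n=20: W (go to 15, an L position)
n=21: L (options 14(W), 18(W), 20(W) are all W)
n=22: W (go to 11, an L position)
n=23: L (sole option 22(W) is W)
n=24: W (go to 21, an L position)
n=25: L (options 20(W), 24(W) are all W)
n=26: W (go to 13, an L position)
From 26, the L positions reachable in one move are: 13, 25. Any move reaching one of these is winning.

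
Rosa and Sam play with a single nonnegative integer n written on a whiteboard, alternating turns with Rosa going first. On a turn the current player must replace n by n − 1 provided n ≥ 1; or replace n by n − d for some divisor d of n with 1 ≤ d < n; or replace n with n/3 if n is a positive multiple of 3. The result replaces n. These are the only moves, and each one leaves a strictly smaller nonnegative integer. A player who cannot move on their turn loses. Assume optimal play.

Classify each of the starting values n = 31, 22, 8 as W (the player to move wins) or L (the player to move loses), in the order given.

Positions with no move are L. A position that does have a move is losing for the player to move precisely when every available move leads to a winning position for the opponent. Fill in the labels:
n=0: no move → L
n=1: can move to 0, which is L ⇒ W
n=2: the only move is to 1(W), a W ⇒ L
n=3: can move to 2, which is L ⇒ W
n=4: can move to 2, which is L ⇒ W
n=5: the only move is to 4(W), a W ⇒ L
n=6: can move to 2, which is L ⇒ W
n=7: the only move is to 6(W), a W ⇒ L
n=8: can move to 7, which is L ⇒ W
n=9: moves to 3(W), 6(W), 8(W); every one is W ⇒ L
n=10: can move to 5, which is L ⇒ W
n=11: the only move is to 10(W), a W ⇒ L
n=12: can move to 9, which is L ⇒ W
n=13: the only move is to 12(W), a W ⇒ L
n=14: can move to 7, which is L ⇒ W
n=15: can move to 5, which is L ⇒ W
n=16: moves to 8(W), 12(W), 14(W), 15(W); every one is W ⇒ L
n=17: can move to 16, which is L ⇒ W
n=18: can move to 9, which is L ⇒ W
n=19: the only move is to 18(W), a W ⇒ L
n=20: can move to 16, which is L ⇒ W
n=21: can move to 7, which is L ⇒ W
n=22: can move to 11, which is L ⇒ W
n=23: the only move is to 22(W), a W ⇒ L
n=24: can move to 16, which is L ⇒ W
n=25: moves to 20(W), 24(W); every one is W ⇒ L
n=26: can move to 13, which is L ⇒ W
n=27: can move to 9, which is L ⇒ W
n=28: moves to 14(W), 21(W), 24(W), 26(W), 27(W); every one is W ⇒ L
n=29: can move to 28, which is L ⇒ W
n=30: can move to 25, which is L ⇒ W
n=31: the only move is to 30(W), a W ⇒ L

31: L, 22: W, 8: W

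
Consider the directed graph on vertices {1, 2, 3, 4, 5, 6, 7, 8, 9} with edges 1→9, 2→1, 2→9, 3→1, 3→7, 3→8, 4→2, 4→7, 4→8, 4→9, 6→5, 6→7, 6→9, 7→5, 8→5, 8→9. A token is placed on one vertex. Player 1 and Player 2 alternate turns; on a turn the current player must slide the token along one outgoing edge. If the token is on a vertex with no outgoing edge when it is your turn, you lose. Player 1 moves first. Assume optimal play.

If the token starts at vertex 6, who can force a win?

Player 1 wins.

Classify positions by backward induction: terminal positions (no move available) are L. From any other position, the mover wins iff some move reaches an L.
Every edge goes from a vertex to one that appears earlier in the order 9, 5, 8, 1, 7, 6, 2, 4, 3, so processing vertices in that order labels each vertex after all of its successors.
9: no outgoing edge → L
5: no outgoing edge → L
8: reaches L-position 5 → W
1: reaches L-position 9 → W
7: reaches L-position 5 → W
6: reaches L-position 5 → W
2: reaches L-position 9 → W
4: reaches L-position 9 → W
3: only reaches 7(W), 1(W), 8(W), all W → L
From 6 Player 1 can move to 5, reaching an L position.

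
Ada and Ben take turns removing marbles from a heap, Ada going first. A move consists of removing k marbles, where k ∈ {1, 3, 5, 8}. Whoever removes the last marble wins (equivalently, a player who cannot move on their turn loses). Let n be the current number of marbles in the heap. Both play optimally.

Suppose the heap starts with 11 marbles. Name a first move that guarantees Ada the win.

Remove 5, leaving 6.

Compute win/loss labels from the base case upward. A position with no move is L. Any other position is W if it can reach an L in one move, else L.
n=0: no move → L
n=1: W (go to 0, an L position)
n=2: L (sole option 1(W) is W)
n=3: W (go to 2, an L position)
n=4: L (options 3(W), 1(W) are all W)
n=5: W (go to 4, an L position)
n=6: L (options 5(W), 3(W), 1(W) are all W)
n=7: W (go to 6, an L position)
n=8: W (go to 0, an L position)
n=9: W (go to 6, an L position)
n=10: W (go to 2, an L position)
n=11: W (go to 6, an L position)
From 11, the L positions reachable in one move are: 6.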